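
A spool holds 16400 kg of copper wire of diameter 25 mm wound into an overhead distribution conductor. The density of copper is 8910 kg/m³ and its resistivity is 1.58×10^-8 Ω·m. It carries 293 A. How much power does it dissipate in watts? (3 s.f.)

A = π(d/2)² = π(1.2500e-02 m)² = 4.9087e-04 m²
L = m/(density·A) = 16400/(8910×4.9087e-04) = 3750 m
R = ρL/A = (1.58×10^-8)(3750)/(4.9087e-04) = 0.1207 Ω
P = I²R = (293)² × 0.1207 = 10400 W

10400 W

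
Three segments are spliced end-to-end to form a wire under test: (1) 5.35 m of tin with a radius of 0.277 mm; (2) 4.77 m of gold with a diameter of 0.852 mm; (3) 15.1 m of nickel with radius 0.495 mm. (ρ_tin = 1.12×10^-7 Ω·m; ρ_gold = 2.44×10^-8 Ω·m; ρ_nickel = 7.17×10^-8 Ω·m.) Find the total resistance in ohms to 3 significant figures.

Seg 1: A = πr² = π(2.7700e-04 m)² = 2.411e-07 m²
R_1 = (1.12×10^-7)(5.35)/(2.411e-07) = 2.486 Ω
Seg 2: A = π(d/2)² = π(4.2600e-04 m)² = 5.701e-07 m²
R_2 = (2.44×10^-8)(4.77)/(5.701e-07) = 0.2041 Ω
Seg 3: A = πr² = π(4.9500e-04 m)² = 7.698e-07 m²
R_3 = (7.17×10^-8)(15.1)/(7.698e-07) = 1.406 Ω
R_total = R_1 + R_2 + R_3 = 4.10 Ω

4.10 Ω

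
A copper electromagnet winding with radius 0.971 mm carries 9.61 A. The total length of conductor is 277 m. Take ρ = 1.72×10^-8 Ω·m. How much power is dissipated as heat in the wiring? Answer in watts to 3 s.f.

A = πr² = π(9.7100e-04 m)² = 2.962e-06 m²
R = ρL/A = (1.72×10^-8)(277)/(2.962e-06) = 1.608 Ω
P = I²R = (9.61)² × 1.608 = 149 W

149 W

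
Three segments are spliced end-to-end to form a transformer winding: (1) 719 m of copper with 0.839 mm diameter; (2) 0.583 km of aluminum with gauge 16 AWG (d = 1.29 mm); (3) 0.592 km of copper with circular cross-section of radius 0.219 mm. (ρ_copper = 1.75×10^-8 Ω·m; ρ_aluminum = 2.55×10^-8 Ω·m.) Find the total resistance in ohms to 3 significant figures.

Seg 1: A = π(d/2)² = π(4.1950e-04 m)² = 5.529e-07 m²
R_1 = (1.75×10^-8)(719)/(5.529e-07) = 22.76 Ω
Seg 2: A = π(1.29/2 mm)² = π(6.4500e-04 m)² = 1.307e-06 m²
R_2 = (2.55×10^-8)(583)/(1.307e-06) = 11.37 Ω
Seg 3: A = πr² = π(2.1900e-04 m)² = 1.507e-07 m²
R_3 = (1.75×10^-8)(592)/(1.507e-07) = 68.76 Ω
R_total = R_1 + R_2 + R_3 = 103 Ω

103 Ω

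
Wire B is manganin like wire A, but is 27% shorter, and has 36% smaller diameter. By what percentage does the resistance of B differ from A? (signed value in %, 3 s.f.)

R ∝ L/d², so R_B/R_A = (1 − 27/100) × (1 − 36/100)⁻²
= 0.73 × 2.441 = 1.782
(R_B − R_A)/R_A = 1.782 − 1 = 78.2%

78.2%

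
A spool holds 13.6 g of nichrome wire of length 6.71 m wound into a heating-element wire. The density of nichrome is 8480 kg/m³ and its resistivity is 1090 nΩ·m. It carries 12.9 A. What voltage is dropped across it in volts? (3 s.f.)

ρ = 1090 nΩ·m = 1.09×10^-6 Ω·m
A = m/(density·L) = 0.0136/(8480×6.71) = 2.3901e-07 m²
R = ρL/A = (1.09×10^-6)(6.71)/(2.3901e-07) = 30.6 Ω
V = IR = 12.9 × 30.6 = 395 V

395 V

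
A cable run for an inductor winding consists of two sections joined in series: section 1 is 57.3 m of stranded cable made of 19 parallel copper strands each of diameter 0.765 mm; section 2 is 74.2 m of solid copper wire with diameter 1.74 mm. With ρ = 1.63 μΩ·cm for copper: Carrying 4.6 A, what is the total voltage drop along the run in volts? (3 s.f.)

ρ = 1.63 μΩ·cm = 1.63×10^-8 Ω·m
Section 1: A_strand = π(3.8250e-04)² = 4.596e-07 m²; R₁ = ρL/(N·A_s) = (1.63×10^-8)(57.3)/(19×4.596e-07) = 0.1069 Ω
Section 2: A = π(d/2)² = π(8.7000e-04 m)² = 2.378e-06 m²
R₂ = (1.63×10^-8)(74.2)/(2.378e-06) = 0.5086 Ω
R = R₁ + R₂ = 0.6156 Ω
V = IR = 4.6 × 0.6156 = 2.83 V

2.83 V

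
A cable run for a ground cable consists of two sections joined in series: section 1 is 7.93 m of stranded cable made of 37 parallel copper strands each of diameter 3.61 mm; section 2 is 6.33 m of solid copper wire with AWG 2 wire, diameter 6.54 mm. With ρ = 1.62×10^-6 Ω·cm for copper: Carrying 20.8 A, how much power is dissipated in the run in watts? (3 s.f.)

ρ = 1.62×10^-6 Ω·cm = 1.62×10^-8 Ω·m
Section 1: A_strand = π(1.8050e-03)² = 1.024e-05 m²; R₁ = ρL/(N·A_s) = (1.62×10^-8)(7.93)/(37×1.024e-05) = 3.392×10^-4 Ω
Section 2: A = π(6.54/2 mm)² = π(3.2700e-03 m)² = 3.359e-05 m²
R₂ = (1.62×10^-8)(6.33)/(3.359e-05) = 0.003053 Ω
R = R₁ + R₂ = 0.003392 Ω
P = I²R = (20.8)² × 0.003392 = 1.47 W

1.47 W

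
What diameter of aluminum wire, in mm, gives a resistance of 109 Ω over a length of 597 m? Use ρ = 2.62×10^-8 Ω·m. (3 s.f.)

0.427 mm

A = ρL/R = (2.62×10^-8)(597)/(109) = 1.435e-07 m²
d = 2√(A/π) = 4.274e-04 m = 0.427 mm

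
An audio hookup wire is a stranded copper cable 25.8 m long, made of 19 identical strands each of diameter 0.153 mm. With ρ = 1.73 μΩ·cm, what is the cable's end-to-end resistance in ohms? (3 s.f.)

ρ = 1.73 μΩ·cm = 1.73×10^-8 Ω·m
A_strand = π(7.6500e-05 m)² = 1.839e-08 m²
R_strand = ρL/A = (1.73×10^-8)(25.8)/(1.839e-08) = 24.28 Ω
R_total = R_strand/N = 24.28/19 = 1.28 Ω

1.28 Ω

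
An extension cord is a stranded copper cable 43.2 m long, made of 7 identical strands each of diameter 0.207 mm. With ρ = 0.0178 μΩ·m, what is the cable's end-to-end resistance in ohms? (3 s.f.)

3.26 Ω

ρ = 0.0178 μΩ·m = 1.78×10^-8 Ω·m
A_strand = π(1.0350e-04 m)² = 3.365e-08 m²
R_strand = ρL/A = (1.78×10^-8)(43.2)/(3.365e-08) = 22.85 Ω
R_total = R_strand/N = 22.85/7 = 3.26 Ω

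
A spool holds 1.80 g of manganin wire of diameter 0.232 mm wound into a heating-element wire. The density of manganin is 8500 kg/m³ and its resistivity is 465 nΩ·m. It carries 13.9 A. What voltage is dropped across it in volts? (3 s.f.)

766 V

ρ = 465 nΩ·m = 4.65×10^-7 Ω·m
A = π(d/2)² = π(1.1600e-04 m)² = 4.2273e-08 m²
L = m/(density·A) = 0.0018/(8500×4.2273e-08) = 5.009 m
R = ρL/A = (4.65×10^-7)(5.009)/(4.2273e-08) = 55.1 Ω
V = IR = 13.9 × 55.1 = 766 V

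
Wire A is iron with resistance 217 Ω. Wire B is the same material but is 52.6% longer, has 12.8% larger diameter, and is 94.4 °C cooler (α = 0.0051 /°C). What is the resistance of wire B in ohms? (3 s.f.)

R ∝ ρL/d² with ρ ∝ (1+αΔT), so R_B/R_A = (1 + 52.6/100) × (1 + 12.8/100)⁻² × (1 − 0.0051×94.4)
= 1.526 × 0.7859 × 0.5186 = 0.6219
R_B = 0.6219 × 217 = 135 Ω

135 Ω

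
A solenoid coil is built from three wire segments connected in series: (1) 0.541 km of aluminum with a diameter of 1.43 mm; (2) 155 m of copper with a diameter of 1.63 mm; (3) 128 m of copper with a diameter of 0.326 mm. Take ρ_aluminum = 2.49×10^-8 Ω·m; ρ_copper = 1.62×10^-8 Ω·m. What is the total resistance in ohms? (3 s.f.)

34.4 Ω

Seg 1: A = π(d/2)² = π(7.1500e-04 m)² = 1.606e-06 m²
R_1 = (2.49×10^-8)(541)/(1.606e-06) = 8.388 Ω
Seg 2: A = π(d/2)² = π(8.1500e-04 m)² = 2.087e-06 m²
R_2 = (1.62×10^-8)(155)/(2.087e-06) = 1.203 Ω
Seg 3: A = π(d/2)² = π(1.6300e-04 m)² = 8.347e-08 m²
R_3 = (1.62×10^-8)(128)/(8.347e-08) = 24.84 Ω
R_total = R_1 + R_2 + R_3 = 34.4 Ω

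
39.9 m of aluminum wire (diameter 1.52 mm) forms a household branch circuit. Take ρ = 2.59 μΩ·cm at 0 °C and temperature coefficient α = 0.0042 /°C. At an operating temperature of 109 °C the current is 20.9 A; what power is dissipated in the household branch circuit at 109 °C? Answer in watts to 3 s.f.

ρ = 2.59 μΩ·cm = 2.59×10^-8 Ω·m
A = π(d/2)² = π(7.6000e-04 m)² = 1.815e-06 m²
R₍0₎ = ρL/A = (2.59×10^-8)(39.9)/(1.815e-06) = 0.5695 Ω
R₍109₎ = R₍0₎(1 + αΔT) = 0.5695 × (1 + 0.0042×109) = 0.8302 Ω
P = I²R = (20.9)² × 0.8302 = 363 W

363 W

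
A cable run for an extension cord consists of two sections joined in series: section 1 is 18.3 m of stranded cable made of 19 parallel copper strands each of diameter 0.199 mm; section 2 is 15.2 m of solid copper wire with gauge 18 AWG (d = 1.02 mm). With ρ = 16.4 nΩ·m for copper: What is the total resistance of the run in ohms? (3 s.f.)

ρ = 16.4 nΩ·m = 1.64×10^-8 Ω·m
Section 1: A_strand = π(9.9500e-05)² = 3.110e-08 m²; R₁ = ρL/(N·A_s) = (1.64×10^-8)(18.3)/(19×3.110e-08) = 0.5079 Ω
Section 2: A = π(1.02/2 mm)² = π(5.1000e-04 m)² = 8.171e-07 m²
R₂ = (1.64×10^-8)(15.2)/(8.171e-07) = 0.3051 Ω
R = R₁ + R₂ = 0.813 Ω

0.813 Ω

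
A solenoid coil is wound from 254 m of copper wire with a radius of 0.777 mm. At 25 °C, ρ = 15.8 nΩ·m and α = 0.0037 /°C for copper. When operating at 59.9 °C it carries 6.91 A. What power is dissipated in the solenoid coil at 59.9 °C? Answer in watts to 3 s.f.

ρ = 15.8 nΩ·m = 1.58×10^-8 Ω·m
A = πr² = π(7.7700e-04 m)² = 1.897e-06 m²
R₍25₎ = ρL/A = (1.58×10^-8)(254)/(1.897e-06) = 2.116 Ω
R₍59.9₎ = R₍25₎(1 + αΔT) = 2.116 × (1 + 0.0037×34.9) = 2.389 Ω
P = I²R = (6.91)² × 2.389 = 114 W

114 W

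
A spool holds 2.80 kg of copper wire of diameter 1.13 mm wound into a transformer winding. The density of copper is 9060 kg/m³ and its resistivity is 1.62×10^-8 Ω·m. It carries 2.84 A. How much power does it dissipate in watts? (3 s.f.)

A = π(d/2)² = π(5.6500e-04 m)² = 1.0029e-06 m²
L = m/(density·A) = 2.8/(9060×1.0029e-06) = 308.2 m
R = ρL/A = (1.62×10^-8)(308.2)/(1.0029e-06) = 4.978 Ω
P = I²R = (2.84)² × 4.978 = 40.2 W

40.2 W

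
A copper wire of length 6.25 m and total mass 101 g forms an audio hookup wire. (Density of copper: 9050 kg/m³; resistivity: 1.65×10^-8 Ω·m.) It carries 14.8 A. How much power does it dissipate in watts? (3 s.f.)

A = m/(density·L) = 0.101/(9050×6.25) = 1.7856e-06 m²
R = ρL/A = (1.65×10^-8)(6.25)/(1.7856e-06) = 0.05775 Ω
P = I²R = (14.8)² × 0.05775 = 12.7 W

12.7 W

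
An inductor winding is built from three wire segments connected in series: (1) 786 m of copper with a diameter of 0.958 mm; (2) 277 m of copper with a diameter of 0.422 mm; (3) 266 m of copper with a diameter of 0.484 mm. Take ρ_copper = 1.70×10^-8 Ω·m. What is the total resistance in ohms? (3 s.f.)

Seg 1: A = π(d/2)² = π(4.7900e-04 m)² = 7.208e-07 m²
R_1 = (1.70×10^-8)(786)/(7.208e-07) = 18.54 Ω
Seg 2: A = π(d/2)² = π(2.1100e-04 m)² = 1.399e-07 m²
R_2 = (1.70×10^-8)(277)/(1.399e-07) = 33.67 Ω
Seg 3: A = π(d/2)² = π(2.4200e-04 m)² = 1.840e-07 m²
R_3 = (1.70×10^-8)(266)/(1.840e-07) = 24.58 Ω
R_total = R_1 + R_2 + R_3 = 76.8 Ω

76.8 Ω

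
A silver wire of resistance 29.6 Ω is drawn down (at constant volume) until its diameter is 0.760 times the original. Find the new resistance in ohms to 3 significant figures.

Volume constant ⇒ L' = L/r² with r = 0.76. R' = ρL'/A' = ρ(L/r²)/(πr²d₀²/4) = R/r⁴.
R' = 2.997 × 29.6 = 88.7 Ω

88.7 Ω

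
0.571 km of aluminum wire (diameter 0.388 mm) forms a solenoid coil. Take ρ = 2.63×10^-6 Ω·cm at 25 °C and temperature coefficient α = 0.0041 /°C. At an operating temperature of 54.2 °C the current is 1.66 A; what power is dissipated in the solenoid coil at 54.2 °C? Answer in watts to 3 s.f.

392 W

ρ = 2.63×10^-6 Ω·cm = 2.63×10^-8 Ω·m
A = π(d/2)² = π(1.9400e-04 m)² = 1.182e-07 m²
R₍25₎ = ρL/A = (2.63×10^-8)(571)/(1.182e-07) = 127 Ω
R₍54.2₎ = R₍25₎(1 + αΔT) = 127 × (1 + 0.0041×29.2) = 142.2 Ω
P = I²R = (1.66)² × 142.2 = 392 W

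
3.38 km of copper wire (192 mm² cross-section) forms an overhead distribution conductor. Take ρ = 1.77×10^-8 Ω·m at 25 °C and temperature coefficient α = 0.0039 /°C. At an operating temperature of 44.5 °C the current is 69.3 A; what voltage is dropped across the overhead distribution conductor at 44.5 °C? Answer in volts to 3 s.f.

A = 192 mm² = 1.920e-04 m²
R₍25₎ = ρL/A = (1.77×10^-8)(3380)/(1.920e-04) = 0.3116 Ω
R₍44.5₎ = R₍25₎(1 + αΔT) = 0.3116 × (1 + 0.0039×19.5) = 0.3353 Ω
V = IR = 69.3 × 0.3353 = 23.2 V

23.2 V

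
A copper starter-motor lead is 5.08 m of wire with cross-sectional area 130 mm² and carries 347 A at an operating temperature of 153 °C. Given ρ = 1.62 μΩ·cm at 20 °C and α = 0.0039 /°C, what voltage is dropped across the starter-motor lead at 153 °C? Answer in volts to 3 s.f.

0.334 V

ρ = 1.62 μΩ·cm = 1.62×10^-8 Ω·m
A = 130 mm² = 1.300e-04 m²
R₍20₎ = ρL/A = (1.62×10^-8)(5.08)/(1.300e-04) = 6.330×10^-4 Ω
R₍153₎ = R₍20₎(1 + αΔT) = 6.330×10^-4 × (1 + 0.0039×133) = 9.614×10^-4 Ω
V = IR = 347 × 9.614×10^-4 = 0.334 V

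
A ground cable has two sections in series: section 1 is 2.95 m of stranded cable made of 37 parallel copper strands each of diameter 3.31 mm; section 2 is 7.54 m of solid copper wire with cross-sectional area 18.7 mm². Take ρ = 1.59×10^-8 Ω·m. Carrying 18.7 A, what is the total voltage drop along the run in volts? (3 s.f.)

Section 1: A_strand = π(1.6550e-03)² = 8.605e-06 m²; R₁ = ρL/(N·A_s) = (1.59×10^-8)(2.95)/(37×8.605e-06) = 1.473×10^-4 Ω
Section 2: A = 18.7 mm² = 1.870e-05 m²
R₂ = (1.59×10^-8)(7.54)/(1.870e-05) = 0.006411 Ω
R = R₁ + R₂ = 0.006558 Ω
V = IR = 18.7 × 0.006558 = 0.123 V

0.123 V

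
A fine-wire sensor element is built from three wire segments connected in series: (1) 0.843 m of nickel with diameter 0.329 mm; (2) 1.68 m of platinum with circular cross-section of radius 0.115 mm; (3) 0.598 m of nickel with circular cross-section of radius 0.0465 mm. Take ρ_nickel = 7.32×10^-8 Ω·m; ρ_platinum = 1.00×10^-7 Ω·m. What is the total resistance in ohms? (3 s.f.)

Seg 1: A = π(d/2)² = π(1.6450e-04 m)² = 8.501e-08 m²
R_1 = (7.32×10^-8)(0.843)/(8.501e-08) = 0.7259 Ω
Seg 2: A = πr² = π(1.1500e-04 m)² = 4.155e-08 m²
R_2 = (1.00×10^-7)(1.68)/(4.155e-08) = 4.044 Ω
Seg 3: A = πr² = π(4.6500e-05 m)² = 6.793e-09 m²
R_3 = (7.32×10^-8)(0.598)/(6.793e-09) = 6.444 Ω
R_total = R_1 + R_2 + R_3 = 11.2 Ω

11.2 Ω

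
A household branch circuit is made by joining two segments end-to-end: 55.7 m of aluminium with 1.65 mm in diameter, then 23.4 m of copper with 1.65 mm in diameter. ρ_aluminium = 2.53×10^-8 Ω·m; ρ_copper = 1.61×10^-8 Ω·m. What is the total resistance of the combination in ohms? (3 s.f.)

0.835 Ω

Segment 1: A = π(d/2)² = π(8.2500e-04 m)² = 2.138e-06 m²
R₁ = ρL/A = (2.53×10^-8)(55.7)/(2.138e-06) = 0.659 Ω
R₂ = (1.61×10^-8)(23.4)/(2.138e-06) = 0.1762 Ω
R = R₁ + R₂ = 0.835 Ω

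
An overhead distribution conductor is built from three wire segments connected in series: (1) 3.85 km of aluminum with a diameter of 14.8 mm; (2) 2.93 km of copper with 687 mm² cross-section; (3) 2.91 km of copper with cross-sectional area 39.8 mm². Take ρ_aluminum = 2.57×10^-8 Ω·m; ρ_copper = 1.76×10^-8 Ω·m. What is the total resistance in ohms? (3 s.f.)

1.94 Ω

Seg 1: A = π(d/2)² = π(7.4000e-03 m)² = 1.720e-04 m²
R_1 = (2.57×10^-8)(3850)/(1.720e-04) = 0.5751 Ω
Seg 2: A = 687 mm² = 6.870e-04 m²
R_2 = (1.76×10^-8)(2930)/(6.870e-04) = 0.07506 Ω
Seg 3: A = 39.8 mm² = 3.980e-05 m²
R_3 = (1.76×10^-8)(2910)/(3.980e-05) = 1.287 Ω
R_total = R_1 + R_2 + R_3 = 1.94 Ω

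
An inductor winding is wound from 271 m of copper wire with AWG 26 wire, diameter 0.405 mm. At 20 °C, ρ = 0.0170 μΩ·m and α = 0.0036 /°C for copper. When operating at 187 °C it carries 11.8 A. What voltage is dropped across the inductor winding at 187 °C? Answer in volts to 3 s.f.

ρ = 0.0170 μΩ·m = 1.70×10^-8 Ω·m
A = π(0.405/2 mm)² = π(2.0250e-04 m)² = 1.288e-07 m²
R₍20₎ = ρL/A = (1.70×10^-8)(271)/(1.288e-07) = 35.76 Ω
R₍187₎ = R₍20₎(1 + αΔT) = 35.76 × (1 + 0.0036×167) = 57.26 Ω
V = IR = 11.8 × 57.26 = 676 V

676 V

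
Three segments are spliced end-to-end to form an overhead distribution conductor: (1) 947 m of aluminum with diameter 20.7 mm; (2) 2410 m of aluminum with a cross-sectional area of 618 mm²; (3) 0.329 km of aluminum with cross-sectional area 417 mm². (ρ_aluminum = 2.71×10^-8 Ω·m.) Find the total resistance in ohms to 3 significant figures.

0.203 Ω

Seg 1: A = π(d/2)² = π(1.0350e-02 m)² = 3.365e-04 m²
R_1 = (2.71×10^-8)(947)/(3.365e-04) = 0.07626 Ω
Seg 2: A = 618 mm² = 6.180e-04 m²
R_2 = (2.71×10^-8)(2410)/(6.180e-04) = 0.1057 Ω
Seg 3: A = 417 mm² = 4.170e-04 m²
R_3 = (2.71×10^-8)(329)/(4.170e-04) = 0.02138 Ω
R_total = R_1 + R_2 + R_3 = 0.203 Ω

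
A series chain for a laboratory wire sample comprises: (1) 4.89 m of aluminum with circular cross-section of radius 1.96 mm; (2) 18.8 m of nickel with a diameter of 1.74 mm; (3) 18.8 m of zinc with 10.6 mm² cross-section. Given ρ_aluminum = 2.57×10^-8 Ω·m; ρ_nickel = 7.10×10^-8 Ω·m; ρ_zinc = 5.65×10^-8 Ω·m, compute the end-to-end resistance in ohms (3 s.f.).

0.672 Ω

Seg 1: A = πr² = π(1.9600e-03 m)² = 1.207e-05 m²
R_1 = (2.57×10^-8)(4.89)/(1.207e-05) = 0.01041 Ω
Seg 2: A = π(d/2)² = π(8.7000e-04 m)² = 2.378e-06 m²
R_2 = (7.10×10^-8)(18.8)/(2.378e-06) = 0.5613 Ω
Seg 3: A = 10.6 mm² = 1.060e-05 m²
R_3 = (5.65×10^-8)(18.8)/(1.060e-05) = 0.1002 Ω
R_total = R_1 + R_2 + R_3 = 0.672 Ω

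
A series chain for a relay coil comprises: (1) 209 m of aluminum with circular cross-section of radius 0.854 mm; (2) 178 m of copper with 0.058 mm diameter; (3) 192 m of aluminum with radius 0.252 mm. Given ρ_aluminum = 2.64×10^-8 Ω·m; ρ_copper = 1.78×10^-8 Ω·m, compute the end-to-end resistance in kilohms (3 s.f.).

Seg 1: A = πr² = π(8.5400e-04 m)² = 2.291e-06 m²
R_1 = (2.64×10^-8)(209)/(2.291e-06) = 2.408 Ω
Seg 2: A = π(d/2)² = π(2.9000e-05 m)² = 2.642e-09 m²
R_2 = (1.78×10^-8)(178)/(2.642e-09) = 1199 Ω
Seg 3: A = πr² = π(2.5200e-04 m)² = 1.995e-07 m²
R_3 = (2.64×10^-8)(192)/(1.995e-07) = 25.41 Ω
R_total = R_1 + R_2 + R_3 = 1.23 kΩ

1.23 kΩ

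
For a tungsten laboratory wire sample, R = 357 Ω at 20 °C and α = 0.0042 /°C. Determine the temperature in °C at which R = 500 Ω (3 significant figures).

115 °C

R = R₀(1 + α(T − T₀)) ⇒ T = T₀ + (R/R₀ − 1)/α
T = 20 + (500/357 − 1)/0.0042 = 20 + (0.4006)/0.0042 = 115 °C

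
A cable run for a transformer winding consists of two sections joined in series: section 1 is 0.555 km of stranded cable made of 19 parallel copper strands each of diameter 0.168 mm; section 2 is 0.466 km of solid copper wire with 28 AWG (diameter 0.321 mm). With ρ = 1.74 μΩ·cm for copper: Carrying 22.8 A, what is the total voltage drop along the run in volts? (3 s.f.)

ρ = 1.74 μΩ·cm = 1.74×10^-8 Ω·m
Section 1: A_strand = π(8.4000e-05)² = 2.217e-08 m²; R₁ = ρL/(N·A_s) = (1.74×10^-8)(555)/(19×2.217e-08) = 22.93 Ω
Section 2: A = π(0.321/2 mm)² = π(1.6050e-04 m)² = 8.093e-08 m²
R₂ = (1.74×10^-8)(466)/(8.093e-08) = 100.2 Ω
R = R₁ + R₂ = 123.1 Ω
V = IR = 22.8 × 123.1 = 2810 V

2810 V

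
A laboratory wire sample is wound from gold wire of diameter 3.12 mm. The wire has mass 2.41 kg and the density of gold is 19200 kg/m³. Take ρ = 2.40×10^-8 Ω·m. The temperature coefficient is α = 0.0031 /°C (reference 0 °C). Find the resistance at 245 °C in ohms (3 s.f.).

0.0907 Ω

A = π(d/2)² = π(1.5600e-03 m)² = 7.6454e-06 m²
L = m/(density·A) = 2.41/(19200×7.6454e-06) = 16.42 m
R = ρL/A = (2.40×10^-8)(16.42)/(7.6454e-06) = 0.05154 Ω
R(245 °C) = 0.05154 × (1 + 0.0031×245) = 0.0907 Ω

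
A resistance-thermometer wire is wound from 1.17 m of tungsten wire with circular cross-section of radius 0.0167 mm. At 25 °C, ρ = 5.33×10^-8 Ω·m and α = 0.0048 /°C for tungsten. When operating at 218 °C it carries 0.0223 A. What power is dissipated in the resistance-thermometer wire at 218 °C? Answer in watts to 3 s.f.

0.0682 W

A = πr² = π(1.6700e-05 m)² = 8.762e-10 m²
R₍25₎ = ρL/A = (5.33×10^-8)(1.17)/(8.762e-10) = 71.18 Ω
R₍218₎ = R₍25₎(1 + αΔT) = 71.18 × (1 + 0.0048×193) = 137.1 Ω
P = I²R = (0.0223)² × 137.1 = 0.0682 W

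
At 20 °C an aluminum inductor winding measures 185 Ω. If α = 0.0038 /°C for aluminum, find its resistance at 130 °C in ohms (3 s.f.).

ΔT = 130 − 20 = 110 °C
R = R₀(1 + αΔT) = 185 × (1 + 0.0038×110) = 185 × 1.418 = 262 Ω

262 Ω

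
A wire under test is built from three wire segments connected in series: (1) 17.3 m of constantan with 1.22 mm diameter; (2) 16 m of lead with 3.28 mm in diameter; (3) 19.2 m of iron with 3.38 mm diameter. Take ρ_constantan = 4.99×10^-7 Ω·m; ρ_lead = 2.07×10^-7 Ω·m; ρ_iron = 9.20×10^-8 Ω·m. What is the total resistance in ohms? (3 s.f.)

Seg 1: A = π(d/2)² = π(6.1000e-04 m)² = 1.169e-06 m²
R_1 = (4.99×10^-7)(17.3)/(1.169e-06) = 7.385 Ω
Seg 2: A = π(d/2)² = π(1.6400e-03 m)² = 8.450e-06 m²
R_2 = (2.07×10^-7)(16)/(8.450e-06) = 0.392 Ω
Seg 3: A = π(d/2)² = π(1.6900e-03 m)² = 8.973e-06 m²
R_3 = (9.20×10^-8)(19.2)/(8.973e-06) = 0.1969 Ω
R_total = R_1 + R_2 + R_3 = 7.97 Ω

7.97 Ω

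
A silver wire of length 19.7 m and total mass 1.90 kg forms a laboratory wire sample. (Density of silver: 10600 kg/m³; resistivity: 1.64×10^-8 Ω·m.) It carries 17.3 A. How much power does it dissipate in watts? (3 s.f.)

A = m/(density·L) = 1.9/(10600×19.7) = 9.0987e-06 m²
R = ρL/A = (1.64×10^-8)(19.7)/(9.0987e-06) = 0.03551 Ω
P = I²R = (17.3)² × 0.03551 = 10.6 W

10.6 W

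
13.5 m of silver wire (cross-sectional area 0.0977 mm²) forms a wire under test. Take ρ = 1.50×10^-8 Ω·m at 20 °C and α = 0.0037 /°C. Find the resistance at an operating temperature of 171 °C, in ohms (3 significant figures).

3.23 Ω

A = 0.0977 mm² = 9.770e-08 m²
R₍20°C₎ = ρL/A = (1.50×10^-8)(13.5)/(9.770e-08) = 2.073 Ω
R = R₀(1 + αΔT) = 2.073(1 + 0.0037×151) = 3.23 Ω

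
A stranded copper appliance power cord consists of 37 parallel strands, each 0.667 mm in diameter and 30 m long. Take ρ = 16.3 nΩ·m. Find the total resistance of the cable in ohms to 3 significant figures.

0.0378 Ω

ρ = 16.3 nΩ·m = 1.63×10^-8 Ω·m
A_strand = π(3.3350e-04 m)² = 3.494e-07 m²
R_strand = ρL/A = (1.63×10^-8)(30)/(3.494e-07) = 1.399 Ω
R_total = R_strand/N = 1.399/37 = 0.0378 Ω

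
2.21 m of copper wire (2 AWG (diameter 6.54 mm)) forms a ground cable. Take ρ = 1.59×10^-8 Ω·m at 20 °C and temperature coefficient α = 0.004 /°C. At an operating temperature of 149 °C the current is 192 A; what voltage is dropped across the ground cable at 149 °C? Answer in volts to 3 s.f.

A = π(6.54/2 mm)² = π(3.2700e-03 m)² = 3.359e-05 m²
R₍20₎ = ρL/A = (1.59×10^-8)(2.21)/(3.359e-05) = 0.001046 Ω
R₍149₎ = R₍20₎(1 + αΔT) = 0.001046 × (1 + 0.004×129) = 0.001586 Ω
V = IR = 192 × 0.001586 = 0.304 V

0.304 V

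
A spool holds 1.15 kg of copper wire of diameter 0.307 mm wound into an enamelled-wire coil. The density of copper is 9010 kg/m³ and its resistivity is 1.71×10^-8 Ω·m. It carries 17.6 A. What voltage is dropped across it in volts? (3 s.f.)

7010 V

A = π(d/2)² = π(1.5350e-04 m)² = 7.4023e-08 m²
L = m/(density·A) = 1.15/(9010×7.4023e-08) = 1724 m
R = ρL/A = (1.71×10^-8)(1724)/(7.4023e-08) = 398.3 Ω
V = IR = 17.6 × 398.3 = 7010 V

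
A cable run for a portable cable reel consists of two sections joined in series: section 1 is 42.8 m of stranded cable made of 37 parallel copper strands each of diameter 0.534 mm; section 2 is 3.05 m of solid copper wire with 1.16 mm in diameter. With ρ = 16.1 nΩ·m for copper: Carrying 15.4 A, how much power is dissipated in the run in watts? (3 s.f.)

30.7 W

ρ = 16.1 nΩ·m = 1.61×10^-8 Ω·m
Section 1: A_strand = π(2.6700e-04)² = 2.240e-07 m²; R₁ = ρL/(N·A_s) = (1.61×10^-8)(42.8)/(37×2.240e-07) = 0.08316 Ω
Section 2: A = π(d/2)² = π(5.8000e-04 m)² = 1.057e-06 m²
R₂ = (1.61×10^-8)(3.05)/(1.057e-06) = 0.04646 Ω
R = R₁ + R₂ = 0.1296 Ω
P = I²R = (15.4)² × 0.1296 = 30.7 W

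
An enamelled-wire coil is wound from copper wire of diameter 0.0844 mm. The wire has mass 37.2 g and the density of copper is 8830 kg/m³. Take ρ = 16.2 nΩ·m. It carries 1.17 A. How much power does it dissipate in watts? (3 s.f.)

2980 W

ρ = 16.2 nΩ·m = 1.62×10^-8 Ω·m
A = π(d/2)² = π(4.2200e-05 m)² = 5.5947e-09 m²
L = m/(density·A) = 0.0372/(8830×5.5947e-09) = 753 m
R = ρL/A = (1.62×10^-8)(753)/(5.5947e-09) = 2180 Ω
P = I²R = (1.17)² × 2180 = 2980 W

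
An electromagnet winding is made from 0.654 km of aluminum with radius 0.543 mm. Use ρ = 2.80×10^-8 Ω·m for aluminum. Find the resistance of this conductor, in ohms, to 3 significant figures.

19.8 Ω

A = πr² = π(5.4300e-04 m)² = 9.263e-07 m²
R = ρL/A = (2.80×10^-8)(654 m)/(9.263e-07 m²) = 19.8 Ω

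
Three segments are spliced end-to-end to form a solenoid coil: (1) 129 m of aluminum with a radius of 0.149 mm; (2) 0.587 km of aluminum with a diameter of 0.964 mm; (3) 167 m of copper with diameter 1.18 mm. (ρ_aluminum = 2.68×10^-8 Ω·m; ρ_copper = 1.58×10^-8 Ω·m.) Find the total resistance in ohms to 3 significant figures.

Seg 1: A = πr² = π(1.4900e-04 m)² = 6.975e-08 m²
R_1 = (2.68×10^-8)(129)/(6.975e-08) = 49.57 Ω
Seg 2: A = π(d/2)² = π(4.8200e-04 m)² = 7.299e-07 m²
R_2 = (2.68×10^-8)(587)/(7.299e-07) = 21.55 Ω
Seg 3: A = π(d/2)² = π(5.9000e-04 m)² = 1.094e-06 m²
R_3 = (1.58×10^-8)(167)/(1.094e-06) = 2.413 Ω
R_total = R_1 + R_2 + R_3 = 73.5 Ω

73.5 Ω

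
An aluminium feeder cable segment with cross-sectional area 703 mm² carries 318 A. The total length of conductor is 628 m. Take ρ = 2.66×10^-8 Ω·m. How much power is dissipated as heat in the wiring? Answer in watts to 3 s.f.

A = 703 mm² = 7.030e-04 m²
R = ρL/A = (2.66×10^-8)(628)/(7.030e-04) = 0.02376 Ω
P = I²R = (318)² × 0.02376 = 2400 W

2400 W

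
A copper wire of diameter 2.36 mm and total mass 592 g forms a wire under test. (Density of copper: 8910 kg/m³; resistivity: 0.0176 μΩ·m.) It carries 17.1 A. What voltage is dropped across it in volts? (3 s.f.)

ρ = 0.0176 μΩ·m = 1.76×10^-8 Ω·m
A = π(d/2)² = π(1.1800e-03 m)² = 4.3744e-06 m²
L = m/(density·A) = 0.592/(8910×4.3744e-06) = 15.19 m
R = ρL/A = (1.76×10^-8)(15.19)/(4.3744e-06) = 0.06111 Ω
V = IR = 17.1 × 0.06111 = 1.05 V

1.05 V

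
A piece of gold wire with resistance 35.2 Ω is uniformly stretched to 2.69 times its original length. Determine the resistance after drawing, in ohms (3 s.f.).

255 Ω

Volume constant ⇒ A' = A/k with k = 2.69. R' = ρ(kL)/(A/k) = k²R.
R' = 7.236 × 35.2 = 255 Ω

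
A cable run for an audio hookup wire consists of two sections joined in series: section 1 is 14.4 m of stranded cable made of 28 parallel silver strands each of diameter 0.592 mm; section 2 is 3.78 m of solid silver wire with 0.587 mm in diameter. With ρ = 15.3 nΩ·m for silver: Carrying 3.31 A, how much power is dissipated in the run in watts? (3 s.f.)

2.65 W

ρ = 15.3 nΩ·m = 1.53×10^-8 Ω·m
Section 1: A_strand = π(2.9600e-04)² = 2.753e-07 m²; R₁ = ρL/(N·A_s) = (1.53×10^-8)(14.4)/(28×2.753e-07) = 0.02859 Ω
Section 2: A = π(d/2)² = π(2.9350e-04 m)² = 2.706e-07 m²
R₂ = (1.53×10^-8)(3.78)/(2.706e-07) = 0.2137 Ω
R = R₁ + R₂ = 0.2423 Ω
P = I²R = (3.31)² × 0.2423 = 2.65 W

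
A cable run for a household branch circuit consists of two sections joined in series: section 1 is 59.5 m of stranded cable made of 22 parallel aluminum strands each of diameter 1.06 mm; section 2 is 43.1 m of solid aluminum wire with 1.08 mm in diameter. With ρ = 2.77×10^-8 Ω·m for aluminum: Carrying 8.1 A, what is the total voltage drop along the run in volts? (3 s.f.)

11.2 V

Section 1: A_strand = π(5.3000e-04)² = 8.825e-07 m²; R₁ = ρL/(N·A_s) = (2.77×10^-8)(59.5)/(22×8.825e-07) = 0.08489 Ω
Section 2: A = π(d/2)² = π(5.4000e-04 m)² = 9.161e-07 m²
R₂ = (2.77×10^-8)(43.1)/(9.161e-07) = 1.303 Ω
R = R₁ + R₂ = 1.388 Ω
V = IR = 8.1 × 1.388 = 11.2 V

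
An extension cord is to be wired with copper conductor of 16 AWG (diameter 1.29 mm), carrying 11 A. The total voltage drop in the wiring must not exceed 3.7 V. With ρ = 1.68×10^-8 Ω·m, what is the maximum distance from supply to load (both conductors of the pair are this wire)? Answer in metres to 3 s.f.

A = π(1.29/2 mm)² = π(6.4500e-04 m)² = 1.307e-06 m²
L_max = V_max·A/(2·ρI) = (3.7)(1.307e-06)/(2×1.68×10^-8×11) = 13.1 m

13.1 m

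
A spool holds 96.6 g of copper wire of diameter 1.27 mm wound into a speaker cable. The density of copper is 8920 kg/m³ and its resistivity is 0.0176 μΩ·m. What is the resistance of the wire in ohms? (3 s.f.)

ρ = 0.0176 μΩ·m = 1.76×10^-8 Ω·m
A = π(d/2)² = π(6.3500e-04 m)² = 1.2668e-06 m²
L = m/(density·A) = 0.0966/(8920×1.2668e-06) = 8.549 m
R = ρL/A = (1.76×10^-8)(8.549)/(1.2668e-06) = 0.119 Ω

0.119 Ω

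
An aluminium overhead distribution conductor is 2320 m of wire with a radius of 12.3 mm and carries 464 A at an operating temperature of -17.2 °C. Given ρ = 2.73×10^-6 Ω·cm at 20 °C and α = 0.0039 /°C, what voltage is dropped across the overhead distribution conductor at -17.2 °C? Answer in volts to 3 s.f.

ρ = 2.73×10^-6 Ω·cm = 2.73×10^-8 Ω·m
A = πr² = π(1.2300e-02 m)² = 4.753e-04 m²
R₍20₎ = ρL/A = (2.73×10^-8)(2320)/(4.753e-04) = 0.1333 Ω
R₍-17.2₎ = R₍20₎(1 + αΔT) = 0.1333 × (1 + 0.0039×-37.2) = 0.1139 Ω
V = IR = 464 × 0.1139 = 52.9 V

52.9 V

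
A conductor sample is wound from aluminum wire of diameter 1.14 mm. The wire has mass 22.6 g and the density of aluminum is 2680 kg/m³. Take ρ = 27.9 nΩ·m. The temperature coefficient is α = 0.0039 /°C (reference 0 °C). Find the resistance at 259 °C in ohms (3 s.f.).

ρ = 27.9 nΩ·m = 2.79×10^-8 Ω·m
A = π(d/2)² = π(5.7000e-04 m)² = 1.0207e-06 m²
L = m/(density·A) = 0.0226/(2680×1.0207e-06) = 8.262 m
R = ρL/A = (2.79×10^-8)(8.262)/(1.0207e-06) = 0.2258 Ω
R(259 °C) = 0.2258 × (1 + 0.0039×259) = 0.454 Ω

0.454 Ω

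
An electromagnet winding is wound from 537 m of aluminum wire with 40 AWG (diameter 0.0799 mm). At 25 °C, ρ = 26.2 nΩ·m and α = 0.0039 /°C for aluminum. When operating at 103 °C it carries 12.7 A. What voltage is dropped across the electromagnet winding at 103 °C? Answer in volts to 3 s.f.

ρ = 26.2 nΩ·m = 2.62×10^-8 Ω·m
A = π(0.0799/2 mm)² = π(3.9950e-05 m)² = 5.014e-09 m²
R₍25₎ = ρL/A = (2.62×10^-8)(537)/(5.014e-09) = 2806 Ω
R₍103₎ = R₍25₎(1 + αΔT) = 2806 × (1 + 0.0039×78) = 3660 Ω
V = IR = 12.7 × 3660 = 46500 V

46500 V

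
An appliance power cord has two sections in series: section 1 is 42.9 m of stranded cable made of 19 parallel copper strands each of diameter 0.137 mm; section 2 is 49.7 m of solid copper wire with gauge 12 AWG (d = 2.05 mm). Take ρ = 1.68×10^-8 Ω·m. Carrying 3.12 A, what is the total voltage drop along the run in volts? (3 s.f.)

Section 1: A_strand = π(6.8500e-05)² = 1.474e-08 m²; R₁ = ρL/(N·A_s) = (1.68×10^-8)(42.9)/(19×1.474e-08) = 2.573 Ω
Section 2: A = π(2.05/2 mm)² = π(1.0250e-03 m)² = 3.301e-06 m²
R₂ = (1.68×10^-8)(49.7)/(3.301e-06) = 0.253 Ω
R = R₁ + R₂ = 2.826 Ω
V = IR = 3.12 × 2.826 = 8.82 V

8.82 V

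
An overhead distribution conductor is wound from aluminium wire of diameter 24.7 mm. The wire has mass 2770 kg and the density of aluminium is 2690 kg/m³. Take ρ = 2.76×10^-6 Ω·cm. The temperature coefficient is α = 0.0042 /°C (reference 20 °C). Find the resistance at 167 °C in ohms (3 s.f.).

0.200 Ω

ρ = 2.76×10^-6 Ω·cm = 2.76×10^-8 Ω·m
A = π(d/2)² = π(1.2350e-02 m)² = 4.7916e-04 m²
L = m/(density·A) = 2770/(2690×4.7916e-04) = 2149 m
R = ρL/A = (2.76×10^-8)(2149)/(4.7916e-04) = 0.1238 Ω
R(167 °C) = 0.1238 × (1 + 0.0042×147) = 0.200 Ω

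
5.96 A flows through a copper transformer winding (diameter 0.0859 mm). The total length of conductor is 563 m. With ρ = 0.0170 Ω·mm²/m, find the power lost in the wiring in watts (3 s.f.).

ρ = 0.0170 Ω·mm²/m = 1.70×10^-8 Ω·m
A = π(d/2)² = π(4.2950e-05 m)² = 5.795e-09 m²
R = ρL/A = (1.70×10^-8)(563)/(5.795e-09) = 1652 Ω
P = I²R = (5.96)² × 1652 = 58700 W

58700 W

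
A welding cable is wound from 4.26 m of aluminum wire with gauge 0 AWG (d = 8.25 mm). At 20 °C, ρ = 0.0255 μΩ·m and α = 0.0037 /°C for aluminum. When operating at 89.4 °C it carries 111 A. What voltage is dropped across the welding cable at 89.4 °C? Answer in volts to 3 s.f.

0.283 V

ρ = 0.0255 μΩ·m = 2.55×10^-8 Ω·m
A = π(8.25/2 mm)² = π(4.1250e-03 m)² = 5.346e-05 m²
R₍20₎ = ρL/A = (2.55×10^-8)(4.26)/(5.346e-05) = 0.002032 Ω
R₍89.4₎ = R₍20₎(1 + αΔT) = 0.002032 × (1 + 0.0037×69.4) = 0.002554 Ω
V = IR = 111 × 0.002554 = 0.283 V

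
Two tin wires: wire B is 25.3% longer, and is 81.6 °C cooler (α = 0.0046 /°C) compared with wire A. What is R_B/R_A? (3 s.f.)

R ∝ ρL/d² with ρ ∝ (1+αΔT), so R_B/R_A = (1 + 25.3/100) × (1 − 0.0046×81.6)
= 1.253 × 0.6246 = 0.783

0.783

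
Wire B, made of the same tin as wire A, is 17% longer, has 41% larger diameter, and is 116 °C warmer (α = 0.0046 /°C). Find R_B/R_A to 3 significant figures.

R ∝ ρL/d² with ρ ∝ (1+αΔT), so R_B/R_A = (1 + 17/100) × (1 + 41/100)⁻² × (1 + 0.0046×116)
= 1.17 × 0.503 × 1.534 = 0.903

0.903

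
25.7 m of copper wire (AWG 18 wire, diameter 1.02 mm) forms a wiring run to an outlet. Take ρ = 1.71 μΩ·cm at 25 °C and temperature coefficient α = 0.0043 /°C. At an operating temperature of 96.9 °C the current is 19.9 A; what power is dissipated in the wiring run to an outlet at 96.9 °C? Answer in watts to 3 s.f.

ρ = 1.71 μΩ·cm = 1.71×10^-8 Ω·m
A = π(1.02/2 mm)² = π(5.1000e-04 m)² = 8.171e-07 m²
R₍25₎ = ρL/A = (1.71×10^-8)(25.7)/(8.171e-07) = 0.5378 Ω
R₍96.9₎ = R₍25₎(1 + αΔT) = 0.5378 × (1 + 0.0043×71.9) = 0.7041 Ω
P = I²R = (19.9)² × 0.7041 = 279 W

279 W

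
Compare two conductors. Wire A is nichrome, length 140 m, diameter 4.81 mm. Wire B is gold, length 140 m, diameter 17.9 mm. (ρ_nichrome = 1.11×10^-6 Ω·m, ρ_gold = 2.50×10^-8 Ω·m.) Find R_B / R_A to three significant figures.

0.00163

R ∝ ρL/d², so R_B/R_A = (ρ_B/ρ_A) × (d_A/d_B)²
= (2.50×10^-8/1.11×10^-6) × (4.81/17.9)² = 0.00163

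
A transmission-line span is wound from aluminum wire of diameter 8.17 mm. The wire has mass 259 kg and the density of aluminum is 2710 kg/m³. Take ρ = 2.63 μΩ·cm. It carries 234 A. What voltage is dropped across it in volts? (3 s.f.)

214 V

ρ = 2.63 μΩ·cm = 2.63×10^-8 Ω·m
A = π(d/2)² = π(4.0850e-03 m)² = 5.2424e-05 m²
L = m/(density·A) = 259/(2710×5.2424e-05) = 1823 m
R = ρL/A = (2.63×10^-8)(1823)/(5.2424e-05) = 0.9146 Ω
V = IR = 234 × 0.9146 = 214 V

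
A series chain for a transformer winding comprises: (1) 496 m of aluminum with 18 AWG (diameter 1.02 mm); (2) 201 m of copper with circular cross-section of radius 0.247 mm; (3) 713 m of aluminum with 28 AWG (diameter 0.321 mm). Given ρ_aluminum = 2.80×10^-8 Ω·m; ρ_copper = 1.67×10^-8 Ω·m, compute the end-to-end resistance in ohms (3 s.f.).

281 Ω

Seg 1: A = π(1.02/2 mm)² = π(5.1000e-04 m)² = 8.171e-07 m²
R_1 = (2.80×10^-8)(496)/(8.171e-07) = 17 Ω
Seg 2: A = πr² = π(2.4700e-04 m)² = 1.917e-07 m²
R_2 = (1.67×10^-8)(201)/(1.917e-07) = 17.51 Ω
Seg 3: A = π(0.321/2 mm)² = π(1.6050e-04 m)² = 8.093e-08 m²
R_3 = (2.80×10^-8)(713)/(8.093e-08) = 246.7 Ω
R_total = R_1 + R_2 + R_3 = 281 Ω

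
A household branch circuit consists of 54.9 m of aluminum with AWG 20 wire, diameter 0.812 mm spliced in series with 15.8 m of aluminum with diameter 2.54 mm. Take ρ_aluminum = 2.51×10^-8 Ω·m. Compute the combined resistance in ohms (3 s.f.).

2.74 Ω

Segment 1: A = π(0.812/2 mm)² = π(4.0600e-04 m)² = 5.178e-07 m²
R₁ = ρL/A = (2.51×10^-8)(54.9)/(5.178e-07) = 2.661 Ω
Segment 2: A = π(d/2)² = π(1.2700e-03 m)² = 5.067e-06 m²
R₂ = (2.51×10^-8)(15.8)/(5.067e-06) = 0.07827 Ω
R = R₁ + R₂ = 2.74 Ω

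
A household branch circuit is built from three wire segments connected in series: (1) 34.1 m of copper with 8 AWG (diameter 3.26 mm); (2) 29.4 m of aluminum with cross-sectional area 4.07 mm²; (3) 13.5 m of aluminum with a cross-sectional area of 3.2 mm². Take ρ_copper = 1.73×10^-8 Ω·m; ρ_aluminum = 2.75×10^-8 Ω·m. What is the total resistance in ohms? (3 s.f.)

Seg 1: A = π(3.26/2 mm)² = π(1.6300e-03 m)² = 8.347e-06 m²
R_1 = (1.73×10^-8)(34.1)/(8.347e-06) = 0.07068 Ω
Seg 2: A = 4.07 mm² = 4.070e-06 m²
R_2 = (2.75×10^-8)(29.4)/(4.070e-06) = 0.1986 Ω
Seg 3: A = 3.2 mm² = 3.200e-06 m²
R_3 = (2.75×10^-8)(13.5)/(3.200e-06) = 0.116 Ω
R_total = R_1 + R_2 + R_3 = 0.385 Ω

0.385 Ω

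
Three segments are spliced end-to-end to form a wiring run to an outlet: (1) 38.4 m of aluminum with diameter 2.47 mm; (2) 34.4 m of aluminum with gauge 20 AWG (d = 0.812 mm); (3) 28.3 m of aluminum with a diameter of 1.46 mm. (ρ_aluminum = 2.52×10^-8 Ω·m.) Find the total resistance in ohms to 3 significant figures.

2.30 Ω

Seg 1: A = π(d/2)² = π(1.2350e-03 m)² = 4.792e-06 m²
R_1 = (2.52×10^-8)(38.4)/(4.792e-06) = 0.202 Ω
Seg 2: A = π(0.812/2 mm)² = π(4.0600e-04 m)² = 5.178e-07 m²
R_2 = (2.52×10^-8)(34.4)/(5.178e-07) = 1.674 Ω
Seg 3: A = π(d/2)² = π(7.3000e-04 m)² = 1.674e-06 m²
R_3 = (2.52×10^-8)(28.3)/(1.674e-06) = 0.426 Ω
R_total = R_1 + R_2 + R_3 = 2.30 Ω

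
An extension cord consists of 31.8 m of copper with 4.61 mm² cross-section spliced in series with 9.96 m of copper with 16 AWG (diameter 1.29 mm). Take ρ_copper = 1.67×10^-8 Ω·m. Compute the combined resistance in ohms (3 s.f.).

Segment 1: A = 4.61 mm² = 4.610e-06 m²
R₁ = ρL/A = (1.67×10^-8)(31.8)/(4.610e-06) = 0.1152 Ω
Segment 2: A = π(1.29/2 mm)² = π(6.4500e-04 m)² = 1.307e-06 m²
R₂ = (1.67×10^-8)(9.96)/(1.307e-06) = 0.1273 Ω
R = R₁ + R₂ = 0.242 Ω

0.242 Ω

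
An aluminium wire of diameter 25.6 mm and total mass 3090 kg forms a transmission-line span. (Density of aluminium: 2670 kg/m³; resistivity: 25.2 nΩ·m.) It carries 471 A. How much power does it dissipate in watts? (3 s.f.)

ρ = 25.2 nΩ·m = 2.52×10^-8 Ω·m
A = π(d/2)² = π(1.2800e-02 m)² = 5.1472e-04 m²
L = m/(density·A) = 3090/(2670×5.1472e-04) = 2248 m
R = ρL/A = (2.52×10^-8)(2248)/(5.1472e-04) = 0.1101 Ω
P = I²R = (471)² × 0.1101 = 24400 W

24400 W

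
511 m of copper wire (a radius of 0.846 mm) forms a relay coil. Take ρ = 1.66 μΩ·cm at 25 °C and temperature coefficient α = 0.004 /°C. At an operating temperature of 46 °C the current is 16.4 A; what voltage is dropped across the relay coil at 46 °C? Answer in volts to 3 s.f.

67.1 V

ρ = 1.66 μΩ·cm = 1.66×10^-8 Ω·m
A = πr² = π(8.4600e-04 m)² = 2.248e-06 m²
R₍25₎ = ρL/A = (1.66×10^-8)(511)/(2.248e-06) = 3.773 Ω
R₍46₎ = R₍25₎(1 + αΔT) = 3.773 × (1 + 0.004×21) = 4.089 Ω
V = IR = 16.4 × 4.089 = 67.1 V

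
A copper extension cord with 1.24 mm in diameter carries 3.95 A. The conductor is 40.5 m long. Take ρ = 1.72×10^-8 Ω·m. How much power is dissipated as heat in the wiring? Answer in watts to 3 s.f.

9.00 W

A = π(d/2)² = π(6.2000e-04 m)² = 1.208e-06 m²
R = ρL/A = (1.72×10^-8)(40.5)/(1.208e-06) = 0.5768 Ω
P = I²R = (3.95)² × 0.5768 = 9.00 W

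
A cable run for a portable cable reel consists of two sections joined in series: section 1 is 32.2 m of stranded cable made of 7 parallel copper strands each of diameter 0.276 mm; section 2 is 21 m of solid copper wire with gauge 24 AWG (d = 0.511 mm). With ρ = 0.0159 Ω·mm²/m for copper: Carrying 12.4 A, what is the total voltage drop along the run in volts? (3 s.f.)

ρ = 0.0159 Ω·mm²/m = 1.59×10^-8 Ω·m
Section 1: A_strand = π(1.3800e-04)² = 5.983e-08 m²; R₁ = ρL/(N·A_s) = (1.59×10^-8)(32.2)/(7×5.983e-08) = 1.222 Ω
Section 2: A = π(0.511/2 mm)² = π(2.5550e-04 m)² = 2.051e-07 m²
R₂ = (1.59×10^-8)(21)/(2.051e-07) = 1.628 Ω
R = R₁ + R₂ = 2.851 Ω
V = IR = 12.4 × 2.851 = 35.3 V

35.3 V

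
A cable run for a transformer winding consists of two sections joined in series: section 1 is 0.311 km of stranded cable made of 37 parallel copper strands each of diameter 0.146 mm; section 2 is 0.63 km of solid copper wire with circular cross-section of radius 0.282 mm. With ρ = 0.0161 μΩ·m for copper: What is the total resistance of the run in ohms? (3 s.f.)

48.7 Ω

ρ = 0.0161 μΩ·m = 1.61×10^-8 Ω·m
Section 1: A_strand = π(7.3000e-05)² = 1.674e-08 m²; R₁ = ρL/(N·A_s) = (1.61×10^-8)(311)/(37×1.674e-08) = 8.083 Ω
Section 2: A = πr² = π(2.8200e-04 m)² = 2.498e-07 m²
R₂ = (1.61×10^-8)(630)/(2.498e-07) = 40.6 Ω
R = R₁ + R₂ = 48.7 Ω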